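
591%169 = 84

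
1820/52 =35 = 35.00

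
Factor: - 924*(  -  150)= 2^3 * 3^2 * 5^2* 7^1 * 11^1   =  138600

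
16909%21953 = 16909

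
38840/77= 504 + 32/77 = 504.42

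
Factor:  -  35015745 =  - 3^1*5^1*149^1 *15667^1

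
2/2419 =2/2419=0.00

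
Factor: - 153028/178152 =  - 67/78 = - 2^( - 1 )*3^(- 1) * 13^( - 1 )*67^1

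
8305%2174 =1783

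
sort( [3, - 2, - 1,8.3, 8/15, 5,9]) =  [ - 2, - 1, 8/15, 3, 5,  8.3,  9 ]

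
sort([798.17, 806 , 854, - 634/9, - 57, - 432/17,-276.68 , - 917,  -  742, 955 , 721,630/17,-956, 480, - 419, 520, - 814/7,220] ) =[  -  956,-917,-742,-419,-276.68,-814/7,-634/9, - 57, - 432/17, 630/17, 220, 480,520,721, 798.17,806,854, 955] 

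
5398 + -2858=2540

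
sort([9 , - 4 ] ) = [ - 4, 9 ] 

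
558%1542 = 558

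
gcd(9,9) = 9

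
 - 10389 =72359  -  82748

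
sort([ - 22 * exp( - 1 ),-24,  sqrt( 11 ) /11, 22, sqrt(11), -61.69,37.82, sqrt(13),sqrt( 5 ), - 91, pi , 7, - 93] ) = [ - 93, - 91 , - 61.69, - 24,  -  22 * exp(-1),sqrt(11 ) /11, sqrt(5),pi,sqrt(11 ), sqrt(13), 7,22, 37.82]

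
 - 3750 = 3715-7465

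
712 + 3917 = 4629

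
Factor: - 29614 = - 2^1*13^1*17^1 * 67^1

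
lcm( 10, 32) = 160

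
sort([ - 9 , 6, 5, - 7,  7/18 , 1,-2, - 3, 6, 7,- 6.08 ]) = [ - 9, - 7,-6.08, - 3, - 2,7/18,1  ,  5,6,  6, 7 ]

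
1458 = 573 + 885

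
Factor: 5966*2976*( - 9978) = - 177157554048 = - 2^7 * 3^2* 19^1*31^1*157^1*1663^1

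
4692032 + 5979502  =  10671534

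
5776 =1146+4630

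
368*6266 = 2305888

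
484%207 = 70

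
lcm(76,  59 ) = 4484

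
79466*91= 7231406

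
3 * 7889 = 23667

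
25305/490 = 51 +9/14 = 51.64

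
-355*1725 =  - 612375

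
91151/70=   91151/70 = 1302.16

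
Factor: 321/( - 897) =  - 13^ ( - 1)*23^ ( - 1)*107^1 = -107/299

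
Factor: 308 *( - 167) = -2^2*7^1*11^1 * 167^1 = - 51436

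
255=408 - 153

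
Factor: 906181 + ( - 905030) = 1151  =  1151^1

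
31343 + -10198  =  21145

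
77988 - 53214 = 24774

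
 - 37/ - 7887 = 37/7887 = 0.00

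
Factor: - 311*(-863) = 311^1*863^1 = 268393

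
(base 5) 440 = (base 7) 231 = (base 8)170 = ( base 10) 120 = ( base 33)3l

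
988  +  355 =1343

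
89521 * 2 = 179042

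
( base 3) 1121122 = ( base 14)602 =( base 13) 6C8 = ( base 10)1178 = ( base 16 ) 49a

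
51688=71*728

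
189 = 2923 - 2734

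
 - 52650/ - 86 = 26325/43=612.21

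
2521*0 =0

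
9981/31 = 9981/31= 321.97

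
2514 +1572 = 4086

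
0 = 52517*0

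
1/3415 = 1/3415 = 0.00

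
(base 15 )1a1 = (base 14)1CC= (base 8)570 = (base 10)376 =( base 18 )12G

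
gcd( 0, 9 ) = 9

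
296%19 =11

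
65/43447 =65/43447 = 0.00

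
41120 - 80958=  -  39838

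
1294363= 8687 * 149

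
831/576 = 1+85/192= 1.44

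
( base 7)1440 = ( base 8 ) 1067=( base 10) 567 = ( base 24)nf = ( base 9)700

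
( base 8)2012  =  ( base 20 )2be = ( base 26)1DK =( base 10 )1034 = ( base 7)3005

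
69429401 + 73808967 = 143238368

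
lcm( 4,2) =4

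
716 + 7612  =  8328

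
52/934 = 26/467=0.06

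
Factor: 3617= 3617^1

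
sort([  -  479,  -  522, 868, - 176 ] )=[ - 522, - 479, -176, 868]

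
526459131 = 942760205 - 416301074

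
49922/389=49922/389 = 128.33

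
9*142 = 1278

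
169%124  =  45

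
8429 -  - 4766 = 13195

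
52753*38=2004614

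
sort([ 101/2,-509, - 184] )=[- 509, - 184, 101/2 ] 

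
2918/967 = 2918/967 = 3.02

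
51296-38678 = 12618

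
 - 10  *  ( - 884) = 8840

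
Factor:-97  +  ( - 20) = - 3^2 *13^1 = - 117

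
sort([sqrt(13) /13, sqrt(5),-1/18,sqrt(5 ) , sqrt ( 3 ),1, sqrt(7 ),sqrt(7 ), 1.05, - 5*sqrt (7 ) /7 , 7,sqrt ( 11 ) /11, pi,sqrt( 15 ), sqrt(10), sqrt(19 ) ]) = [  -  5*sqrt( 7)/7, - 1/18, sqrt(13)/13, sqrt(11 ) /11,1,1.05, sqrt(3) , sqrt(5), sqrt( 5), sqrt(7), sqrt( 7 ),  pi, sqrt(10 ),sqrt(15 ), sqrt( 19 ), 7] 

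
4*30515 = 122060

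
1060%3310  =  1060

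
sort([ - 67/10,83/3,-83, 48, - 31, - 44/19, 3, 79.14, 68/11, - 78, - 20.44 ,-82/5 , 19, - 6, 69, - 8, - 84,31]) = [ - 84 , - 83, - 78, - 31, - 20.44, - 82/5, - 8, - 67/10,- 6, - 44/19, 3, 68/11, 19,83/3, 31,48, 69,79.14] 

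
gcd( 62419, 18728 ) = 1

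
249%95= 59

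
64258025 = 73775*871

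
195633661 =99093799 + 96539862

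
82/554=41/277 =0.15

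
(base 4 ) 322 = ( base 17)37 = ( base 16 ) 3a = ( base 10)58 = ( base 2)111010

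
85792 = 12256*7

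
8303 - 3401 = 4902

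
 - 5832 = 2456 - 8288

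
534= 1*534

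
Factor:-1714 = - 2^1*857^1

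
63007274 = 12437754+50569520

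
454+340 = 794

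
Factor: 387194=2^1*193597^1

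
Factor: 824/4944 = 1/6 = 2^( - 1)*3^(-1 )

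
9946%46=10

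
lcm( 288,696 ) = 8352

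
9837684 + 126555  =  9964239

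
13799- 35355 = - 21556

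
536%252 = 32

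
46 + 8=54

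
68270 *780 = 53250600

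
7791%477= 159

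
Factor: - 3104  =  -2^5 * 97^1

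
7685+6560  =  14245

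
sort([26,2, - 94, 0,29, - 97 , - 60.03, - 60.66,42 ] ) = [ - 97, - 94 , - 60.66, - 60.03,0, 2,26,29, 42 ]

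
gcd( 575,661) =1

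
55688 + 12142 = 67830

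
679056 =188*3612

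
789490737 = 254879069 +534611668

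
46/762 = 23/381= 0.06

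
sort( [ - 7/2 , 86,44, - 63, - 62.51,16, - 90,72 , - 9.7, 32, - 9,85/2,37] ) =[ -90, - 63,-62.51, - 9.7, - 9, - 7/2, 16,32,37,85/2,44,72,86 ]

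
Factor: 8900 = 2^2*5^2 * 89^1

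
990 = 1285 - 295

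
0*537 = 0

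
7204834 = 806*8939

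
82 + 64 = 146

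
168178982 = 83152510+85026472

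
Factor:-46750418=-2^1 * 11^1 *13^1*31^1*5273^1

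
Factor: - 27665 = -5^1*11^1*503^1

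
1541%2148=1541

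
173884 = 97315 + 76569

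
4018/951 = 4018/951 = 4.23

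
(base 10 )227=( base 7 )443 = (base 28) 83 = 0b11100011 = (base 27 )8B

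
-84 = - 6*14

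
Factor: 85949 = 61^1 * 1409^1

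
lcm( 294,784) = 2352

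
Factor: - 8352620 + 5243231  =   - 3109389 = -3^1*863^1*1201^1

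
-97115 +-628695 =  - 725810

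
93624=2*46812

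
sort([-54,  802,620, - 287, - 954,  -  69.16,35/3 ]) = [ - 954 , - 287,  -  69.16,-54,35/3,620,802]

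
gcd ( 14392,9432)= 8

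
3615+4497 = 8112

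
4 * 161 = 644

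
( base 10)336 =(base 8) 520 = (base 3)110110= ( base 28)C0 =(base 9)413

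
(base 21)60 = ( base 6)330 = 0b1111110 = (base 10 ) 126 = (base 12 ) A6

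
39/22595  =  39/22595 = 0.00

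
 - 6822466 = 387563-7210029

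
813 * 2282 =1855266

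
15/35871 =5/11957 = 0.00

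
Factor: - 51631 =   -  51631^1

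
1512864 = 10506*144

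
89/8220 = 89/8220 = 0.01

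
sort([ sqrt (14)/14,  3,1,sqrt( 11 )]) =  [ sqrt(14)/14,1,3,sqrt(11)] 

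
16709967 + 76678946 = 93388913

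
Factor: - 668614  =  -2^1*181^1 * 1847^1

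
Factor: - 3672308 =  - 2^2*541^1*1697^1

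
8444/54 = 4222/27 = 156.37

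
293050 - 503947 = - 210897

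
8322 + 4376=12698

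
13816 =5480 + 8336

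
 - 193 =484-677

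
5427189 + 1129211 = 6556400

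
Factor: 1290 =2^1*3^1 * 5^1*43^1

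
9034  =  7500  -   - 1534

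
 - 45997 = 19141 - 65138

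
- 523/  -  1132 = 523/1132 =0.46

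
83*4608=382464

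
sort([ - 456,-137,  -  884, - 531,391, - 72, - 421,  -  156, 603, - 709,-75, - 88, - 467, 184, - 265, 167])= [ - 884,  -  709, - 531, - 467,-456,- 421, - 265, - 156,  -  137, - 88, - 75, - 72, 167, 184,391 , 603 ] 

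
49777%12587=12016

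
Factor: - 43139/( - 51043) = 179^1*241^1*51043^(  -  1)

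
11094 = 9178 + 1916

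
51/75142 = 51/75142 = 0.00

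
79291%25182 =3745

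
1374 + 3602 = 4976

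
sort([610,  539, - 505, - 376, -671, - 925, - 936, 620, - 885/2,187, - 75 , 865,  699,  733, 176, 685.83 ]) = [ - 936,- 925 , - 671, - 505 ,-885/2, - 376,-75,176, 187,  539,610, 620,685.83,699,733,865 ]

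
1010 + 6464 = 7474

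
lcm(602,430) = 3010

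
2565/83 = 30 + 75/83 = 30.90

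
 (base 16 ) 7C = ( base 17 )75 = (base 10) 124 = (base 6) 324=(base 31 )40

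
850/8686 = 425/4343 = 0.10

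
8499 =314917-306418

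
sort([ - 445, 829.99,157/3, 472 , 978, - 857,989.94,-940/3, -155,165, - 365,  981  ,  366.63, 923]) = [ - 857, - 445,  -  365, - 940/3,  -  155,157/3,165,366.63 , 472, 829.99,923,978, 981, 989.94]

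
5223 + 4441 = 9664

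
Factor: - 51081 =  - 3^1*17027^1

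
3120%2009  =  1111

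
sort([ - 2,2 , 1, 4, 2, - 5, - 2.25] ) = [ - 5, - 2.25, - 2, 1, 2, 2,4]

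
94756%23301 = 1552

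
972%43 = 26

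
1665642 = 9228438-7562796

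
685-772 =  - 87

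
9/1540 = 9/1540 = 0.01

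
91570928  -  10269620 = 81301308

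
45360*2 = 90720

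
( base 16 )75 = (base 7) 225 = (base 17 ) 6f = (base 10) 117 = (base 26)4D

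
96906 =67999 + 28907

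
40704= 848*48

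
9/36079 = 9/36079  =  0.00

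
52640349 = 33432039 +19208310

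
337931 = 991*341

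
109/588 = 109/588= 0.19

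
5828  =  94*62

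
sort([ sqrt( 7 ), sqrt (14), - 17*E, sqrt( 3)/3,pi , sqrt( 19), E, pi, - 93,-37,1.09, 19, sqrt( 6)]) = [-93,-17*E,-37,sqrt( 3 ) /3,1.09, sqrt ( 6), sqrt( 7), E,pi, pi, sqrt( 14 ),  sqrt (19), 19] 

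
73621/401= 183 +238/401  =  183.59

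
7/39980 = 7/39980 = 0.00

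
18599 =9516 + 9083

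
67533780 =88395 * 764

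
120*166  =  19920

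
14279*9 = 128511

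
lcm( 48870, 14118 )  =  635310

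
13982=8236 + 5746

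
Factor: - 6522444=-2^2*3^4*41^1 * 491^1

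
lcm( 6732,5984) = 53856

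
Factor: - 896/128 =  - 7^1 = -  7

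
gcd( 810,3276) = 18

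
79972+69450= 149422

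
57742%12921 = 6058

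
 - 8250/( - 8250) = 1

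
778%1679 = 778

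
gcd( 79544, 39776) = 8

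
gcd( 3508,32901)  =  1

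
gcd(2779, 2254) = 7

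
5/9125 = 1/1825 = 0.00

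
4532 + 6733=11265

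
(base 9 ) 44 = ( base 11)37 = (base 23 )1h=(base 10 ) 40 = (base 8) 50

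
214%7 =4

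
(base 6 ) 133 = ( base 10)57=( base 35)1m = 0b111001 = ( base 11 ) 52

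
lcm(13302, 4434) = 13302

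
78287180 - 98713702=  -20426522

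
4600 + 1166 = 5766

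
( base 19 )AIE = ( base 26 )5me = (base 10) 3966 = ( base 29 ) 4KM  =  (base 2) 111101111110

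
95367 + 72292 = 167659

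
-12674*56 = -709744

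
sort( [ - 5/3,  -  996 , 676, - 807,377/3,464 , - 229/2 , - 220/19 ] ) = [-996, - 807, - 229/2, -220/19, - 5/3, 377/3,464, 676] 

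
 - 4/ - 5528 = 1/1382=0.00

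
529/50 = 529/50=10.58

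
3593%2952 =641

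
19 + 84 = 103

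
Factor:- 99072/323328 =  - 3^1*43^1*421^(- 1 )=- 129/421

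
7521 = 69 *109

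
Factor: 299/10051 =13/437  =  13^1*19^ ( -1) * 23^( - 1)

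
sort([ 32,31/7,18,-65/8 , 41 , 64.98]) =[ - 65/8,  31/7,18,32, 41,64.98] 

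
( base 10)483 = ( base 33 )el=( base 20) 143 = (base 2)111100011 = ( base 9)586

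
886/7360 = 443/3680 = 0.12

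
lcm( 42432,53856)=1400256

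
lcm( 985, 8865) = 8865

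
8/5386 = 4/2693 = 0.00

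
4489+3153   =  7642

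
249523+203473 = 452996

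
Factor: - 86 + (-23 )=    - 109 = - 109^1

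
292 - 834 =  - 542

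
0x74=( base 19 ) 62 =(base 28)44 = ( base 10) 116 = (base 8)164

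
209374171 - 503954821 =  - 294580650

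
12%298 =12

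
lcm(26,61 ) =1586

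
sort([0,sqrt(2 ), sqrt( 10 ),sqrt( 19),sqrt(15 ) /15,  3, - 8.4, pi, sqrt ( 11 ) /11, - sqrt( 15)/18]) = [ - 8.4,-sqrt(15 ) /18 , 0,sqrt(15 ) /15 , sqrt( 11 ) /11, sqrt ( 2 ),3, pi,sqrt(10),sqrt(19) ] 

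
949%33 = 25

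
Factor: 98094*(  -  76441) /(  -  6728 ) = 3749201727/3364= 2^(-2)*3^1* 29^( - 2)*16349^1*76441^1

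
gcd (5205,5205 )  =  5205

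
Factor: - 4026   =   - 2^1*3^1 * 11^1*61^1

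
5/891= 5/891=0.01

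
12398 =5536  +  6862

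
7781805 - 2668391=5113414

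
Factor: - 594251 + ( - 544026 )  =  -1138277 = -7^1*162611^1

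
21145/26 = 813 + 7/26 =813.27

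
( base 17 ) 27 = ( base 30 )1b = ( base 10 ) 41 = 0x29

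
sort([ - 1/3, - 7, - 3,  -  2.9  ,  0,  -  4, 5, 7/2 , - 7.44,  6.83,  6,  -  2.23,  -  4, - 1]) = [  -  7.44,  -  7, - 4,-4,  -  3, - 2.9, - 2.23 ,- 1, - 1/3,0,7/2, 5,  6, 6.83]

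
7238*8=57904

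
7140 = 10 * 714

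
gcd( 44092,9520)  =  4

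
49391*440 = 21732040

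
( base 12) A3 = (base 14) 8b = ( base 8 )173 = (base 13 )96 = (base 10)123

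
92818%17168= 6978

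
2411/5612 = 2411/5612 = 0.43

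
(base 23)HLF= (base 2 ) 10010100010011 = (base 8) 22423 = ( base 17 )1fe5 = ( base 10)9491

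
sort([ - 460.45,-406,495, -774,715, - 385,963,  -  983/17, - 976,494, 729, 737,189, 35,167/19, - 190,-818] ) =[-976,-818,-774, - 460.45,-406 ,  -  385, - 190,-983/17,167/19,35,  189 , 494, 495,715, 729, 737,963]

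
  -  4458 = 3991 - 8449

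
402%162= 78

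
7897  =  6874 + 1023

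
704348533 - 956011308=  - 251662775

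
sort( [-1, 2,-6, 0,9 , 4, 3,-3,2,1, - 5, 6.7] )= [ - 6, - 5, - 3,-1, 0, 1 , 2,2,3, 4,6.7,  9 ] 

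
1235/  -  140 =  - 247/28  =  -8.82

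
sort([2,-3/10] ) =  [  -  3/10 , 2]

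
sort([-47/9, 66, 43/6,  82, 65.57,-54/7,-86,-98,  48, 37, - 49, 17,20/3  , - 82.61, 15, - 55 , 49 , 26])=[ - 98, - 86,-82.61, - 55,  -  49, - 54/7,-47/9, 20/3,43/6, 15,17,26,37, 48,49, 65.57, 66, 82] 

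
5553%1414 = 1311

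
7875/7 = 1125 = 1125.00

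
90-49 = 41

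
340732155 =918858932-578126777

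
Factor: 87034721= 87034721^1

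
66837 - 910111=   -843274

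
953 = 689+264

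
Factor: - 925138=- 2^1*462569^1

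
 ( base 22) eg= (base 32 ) A4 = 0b101000100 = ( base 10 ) 324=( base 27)c0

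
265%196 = 69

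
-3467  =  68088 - 71555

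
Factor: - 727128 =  - 2^3*3^2*10099^1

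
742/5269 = 742/5269 =0.14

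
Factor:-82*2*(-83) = 2^2*41^1*83^1=   13612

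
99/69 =1+10/23 = 1.43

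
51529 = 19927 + 31602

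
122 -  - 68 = 190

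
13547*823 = 11149181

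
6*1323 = 7938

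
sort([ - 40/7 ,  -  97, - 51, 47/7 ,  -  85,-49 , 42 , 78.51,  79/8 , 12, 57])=[ -97, - 85, - 51, - 49, - 40/7,47/7 , 79/8, 12,42, 57,78.51] 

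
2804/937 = 2804/937 = 2.99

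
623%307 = 9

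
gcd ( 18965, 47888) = 1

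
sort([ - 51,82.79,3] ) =[ - 51 , 3,82.79]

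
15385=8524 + 6861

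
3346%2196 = 1150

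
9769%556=317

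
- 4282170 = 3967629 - 8249799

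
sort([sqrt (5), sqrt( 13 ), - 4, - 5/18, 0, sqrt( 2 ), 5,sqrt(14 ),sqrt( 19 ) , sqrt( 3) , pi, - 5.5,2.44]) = [ - 5.5, - 4 , - 5/18, 0,sqrt(2 ), sqrt(3 ), sqrt( 5 ),2.44, pi,  sqrt(13 ),sqrt( 14 ), sqrt( 19),5] 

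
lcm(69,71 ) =4899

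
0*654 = 0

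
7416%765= 531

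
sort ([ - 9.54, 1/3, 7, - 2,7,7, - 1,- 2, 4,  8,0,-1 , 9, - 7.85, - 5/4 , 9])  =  [ - 9.54,-7.85, - 2, - 2, - 5/4, - 1 , - 1,  0, 1/3, 4,7, 7,7,8,9, 9 ] 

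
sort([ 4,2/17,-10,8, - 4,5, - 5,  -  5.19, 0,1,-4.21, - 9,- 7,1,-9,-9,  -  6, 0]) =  [ - 10, - 9 , - 9, - 9 , -7, - 6,- 5.19,-5, - 4.21, - 4 , 0,0,2/17,1,1, 4, 5,8]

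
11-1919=- 1908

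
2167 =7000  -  4833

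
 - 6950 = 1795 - 8745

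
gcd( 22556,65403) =1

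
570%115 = 110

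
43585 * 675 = 29419875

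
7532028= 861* 8748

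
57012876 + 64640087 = 121652963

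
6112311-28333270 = -22220959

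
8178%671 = 126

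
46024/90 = 23012/45 = 511.38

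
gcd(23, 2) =1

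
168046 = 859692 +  - 691646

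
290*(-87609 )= -25406610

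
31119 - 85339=- 54220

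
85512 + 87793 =173305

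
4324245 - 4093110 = 231135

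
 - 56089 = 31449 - 87538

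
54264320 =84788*640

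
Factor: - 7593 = -3^1*2531^1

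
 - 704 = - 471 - 233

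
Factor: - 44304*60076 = - 2^6*3^1*13^1*23^1*71^1*653^1 = - 2661607104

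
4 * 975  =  3900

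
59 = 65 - 6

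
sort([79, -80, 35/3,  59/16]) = [-80 , 59/16, 35/3 , 79]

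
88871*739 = 65675669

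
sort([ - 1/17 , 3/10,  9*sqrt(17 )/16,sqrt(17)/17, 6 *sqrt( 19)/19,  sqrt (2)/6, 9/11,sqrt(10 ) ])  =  [-1/17, sqrt(2)/6 , sqrt( 17)/17, 3/10  ,  9/11,6*sqrt( 19 ) /19,  9*sqrt( 17)/16 , sqrt( 10 ) ]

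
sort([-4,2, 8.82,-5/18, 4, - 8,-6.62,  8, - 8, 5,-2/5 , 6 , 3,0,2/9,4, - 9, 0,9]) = [-9, - 8, -8,-6.62, - 4, -2/5, - 5/18, 0,0,2/9,2,3, 4,4, 5, 6,8,8.82, 9] 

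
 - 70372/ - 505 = 139 + 177/505 =139.35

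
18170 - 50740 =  - 32570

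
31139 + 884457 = 915596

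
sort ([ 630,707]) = [630,707]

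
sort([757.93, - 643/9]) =[  -  643/9, 757.93]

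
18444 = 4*4611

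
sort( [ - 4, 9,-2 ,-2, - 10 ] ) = [ - 10, - 4 , - 2 ,-2,9]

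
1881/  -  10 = -1881/10 = - 188.10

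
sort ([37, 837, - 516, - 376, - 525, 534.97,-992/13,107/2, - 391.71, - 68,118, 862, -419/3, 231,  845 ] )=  [ - 525, - 516 , -391.71, - 376,- 419/3,-992/13, - 68  ,  37,107/2,118,231,534.97,837,845,  862 ] 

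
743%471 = 272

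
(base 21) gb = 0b101011011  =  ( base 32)ar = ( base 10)347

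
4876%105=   46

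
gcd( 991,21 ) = 1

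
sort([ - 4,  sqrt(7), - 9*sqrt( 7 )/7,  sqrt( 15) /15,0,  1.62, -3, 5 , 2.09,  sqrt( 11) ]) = [ - 4, - 9*sqrt( 7)/7, - 3, 0,sqrt( 15) /15,1.62,  2.09,sqrt(7 ), sqrt( 11),5] 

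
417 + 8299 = 8716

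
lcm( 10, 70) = 70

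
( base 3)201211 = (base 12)387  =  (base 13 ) 322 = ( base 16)217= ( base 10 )535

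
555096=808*687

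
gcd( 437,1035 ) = 23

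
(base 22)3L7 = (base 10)1921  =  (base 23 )3ec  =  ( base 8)3601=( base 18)5gd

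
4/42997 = 4/42997 = 0.00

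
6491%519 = 263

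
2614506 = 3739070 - 1124564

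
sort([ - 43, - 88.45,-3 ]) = [ - 88.45,-43, - 3]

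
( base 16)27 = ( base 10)39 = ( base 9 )43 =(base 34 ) 15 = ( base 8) 47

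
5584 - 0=5584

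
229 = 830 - 601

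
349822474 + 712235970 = 1062058444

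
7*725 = 5075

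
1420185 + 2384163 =3804348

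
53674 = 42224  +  11450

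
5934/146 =40+47/73  =  40.64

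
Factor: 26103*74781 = 3^3*7^2*11^1*113^1*1187^1 =1952008443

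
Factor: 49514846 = 2^1 * 17^1* 101^1 * 14419^1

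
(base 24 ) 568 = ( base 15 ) D72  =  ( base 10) 3032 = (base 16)BD8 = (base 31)34P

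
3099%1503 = 93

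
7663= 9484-1821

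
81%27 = 0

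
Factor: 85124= 2^2*13^1*1637^1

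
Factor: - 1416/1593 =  - 8/9 = - 2^3*3^( - 2)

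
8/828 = 2/207 = 0.01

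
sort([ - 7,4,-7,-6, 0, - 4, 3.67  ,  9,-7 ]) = [-7, - 7, - 7,-6, - 4, 0, 3.67, 4,9 ] 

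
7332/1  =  7332 =7332.00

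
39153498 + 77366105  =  116519603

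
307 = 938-631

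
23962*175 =4193350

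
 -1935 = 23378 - 25313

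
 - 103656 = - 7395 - 96261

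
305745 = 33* 9265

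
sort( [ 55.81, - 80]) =[- 80, 55.81]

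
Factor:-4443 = -3^1*1481^1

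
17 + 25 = 42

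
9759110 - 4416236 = 5342874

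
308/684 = 77/171= 0.45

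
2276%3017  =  2276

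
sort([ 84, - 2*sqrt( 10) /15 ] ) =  [ - 2*sqrt ( 10 )/15,84]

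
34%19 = 15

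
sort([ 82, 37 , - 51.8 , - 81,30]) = [  -  81, - 51.8, 30,  37, 82 ]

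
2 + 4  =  6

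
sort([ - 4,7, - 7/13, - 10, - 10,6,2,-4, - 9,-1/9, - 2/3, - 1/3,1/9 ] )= [ - 10, - 10,- 9, - 4, - 4,-2/3 , - 7/13, - 1/3, - 1/9, 1/9,2, 6,7]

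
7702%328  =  158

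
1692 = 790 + 902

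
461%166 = 129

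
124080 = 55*2256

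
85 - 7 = 78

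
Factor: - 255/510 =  - 1/2 = - 2^ ( - 1 ) 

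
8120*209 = 1697080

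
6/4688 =3/2344 = 0.00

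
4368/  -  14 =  - 312 + 0/1= - 312.00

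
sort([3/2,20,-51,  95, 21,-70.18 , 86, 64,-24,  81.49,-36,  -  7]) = [-70.18,  -  51, - 36 , - 24,-7 , 3/2,20,21,64, 81.49, 86, 95]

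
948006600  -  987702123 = -39695523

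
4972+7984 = 12956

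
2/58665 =2/58665 = 0.00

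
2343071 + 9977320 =12320391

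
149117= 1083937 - 934820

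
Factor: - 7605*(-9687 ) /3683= 3^3*5^1*13^2*29^(-1)*127^(-1 )*3229^1 = 73669635/3683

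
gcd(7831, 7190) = 1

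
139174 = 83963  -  -55211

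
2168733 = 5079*427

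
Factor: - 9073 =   -  43^1*211^1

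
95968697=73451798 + 22516899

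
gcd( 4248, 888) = 24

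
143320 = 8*17915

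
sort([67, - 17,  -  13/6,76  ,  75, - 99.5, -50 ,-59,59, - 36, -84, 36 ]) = [-99.5, - 84,-59,-50, - 36, -17, - 13/6,36,59,67,75,76 ] 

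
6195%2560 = 1075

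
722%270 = 182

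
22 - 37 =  - 15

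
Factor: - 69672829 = -19^1*3666991^1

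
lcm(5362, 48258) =48258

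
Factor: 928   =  2^5*29^1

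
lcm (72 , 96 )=288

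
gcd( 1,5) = 1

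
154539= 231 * 669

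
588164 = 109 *5396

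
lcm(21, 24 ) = 168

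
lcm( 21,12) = 84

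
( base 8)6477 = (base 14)1343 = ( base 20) 89b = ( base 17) bc8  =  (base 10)3391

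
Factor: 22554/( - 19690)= - 63/55= - 3^2*5^(-1 )*7^1*11^ ( - 1 ) 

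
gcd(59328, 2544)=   48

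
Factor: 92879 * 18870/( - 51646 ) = -51547845/1519 = -3^1*5^1*7^( - 2 )* 31^( - 1 )*37^1*131^1*709^1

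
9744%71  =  17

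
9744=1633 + 8111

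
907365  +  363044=1270409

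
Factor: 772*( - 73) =-2^2*73^1 * 193^1 = -  56356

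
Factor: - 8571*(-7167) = 61428357  =  3^2 * 2389^1*2857^1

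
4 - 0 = 4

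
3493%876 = 865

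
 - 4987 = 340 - 5327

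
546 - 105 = 441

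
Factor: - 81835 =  - 5^1*13^1*1259^1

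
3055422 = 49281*62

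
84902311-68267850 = 16634461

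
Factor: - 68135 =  - 5^1*13627^1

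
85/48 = 1+37/48 = 1.77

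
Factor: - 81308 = - 2^2*20327^1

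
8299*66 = 547734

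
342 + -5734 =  - 5392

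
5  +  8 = 13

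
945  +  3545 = 4490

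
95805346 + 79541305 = 175346651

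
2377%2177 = 200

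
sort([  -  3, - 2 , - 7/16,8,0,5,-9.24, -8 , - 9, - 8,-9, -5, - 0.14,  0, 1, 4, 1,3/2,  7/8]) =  [-9.24,  -  9 ,- 9,  -  8, - 8, - 5, - 3, - 2, - 7/16, - 0.14,0,  0,7/8,1,1,3/2,4,5,8 ] 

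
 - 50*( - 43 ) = 2150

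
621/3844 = 621/3844=0.16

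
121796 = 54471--67325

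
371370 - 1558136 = - 1186766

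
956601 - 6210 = 950391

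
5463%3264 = 2199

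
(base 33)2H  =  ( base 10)83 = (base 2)1010011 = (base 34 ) 2F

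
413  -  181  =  232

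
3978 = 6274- 2296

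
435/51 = 145/17= 8.53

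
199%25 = 24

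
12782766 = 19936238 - 7153472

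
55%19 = 17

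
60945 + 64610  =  125555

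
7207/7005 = 7207/7005 = 1.03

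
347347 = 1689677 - 1342330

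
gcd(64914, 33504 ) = 2094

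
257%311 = 257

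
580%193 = 1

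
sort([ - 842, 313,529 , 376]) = [-842,313,376, 529 ]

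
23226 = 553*42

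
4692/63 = 74 + 10/21 = 74.48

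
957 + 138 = 1095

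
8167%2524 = 595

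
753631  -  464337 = 289294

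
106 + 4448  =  4554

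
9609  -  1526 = 8083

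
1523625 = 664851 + 858774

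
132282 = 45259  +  87023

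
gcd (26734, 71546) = 2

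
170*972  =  165240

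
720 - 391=329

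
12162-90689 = - 78527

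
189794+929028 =1118822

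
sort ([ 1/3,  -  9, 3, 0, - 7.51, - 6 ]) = [ - 9 , - 7.51, - 6,0, 1/3,3 ] 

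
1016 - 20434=- 19418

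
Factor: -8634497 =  - 8634497^1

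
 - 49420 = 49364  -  98784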